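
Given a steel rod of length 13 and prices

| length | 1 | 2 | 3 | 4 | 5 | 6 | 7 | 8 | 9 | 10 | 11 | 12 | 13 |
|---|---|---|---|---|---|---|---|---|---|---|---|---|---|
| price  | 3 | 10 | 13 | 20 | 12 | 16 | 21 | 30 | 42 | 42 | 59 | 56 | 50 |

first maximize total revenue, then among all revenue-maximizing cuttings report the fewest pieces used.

2

Build r[k] bottom-up: r[k] = max over allowed piece i of (p[i] + r[k−i]).
r[1] = 3
r[2] = 10
r[3] = 13  (first piece 1, then r[2]=10)
r[4] = 20  (first piece 2, then r[2]=10)
r[5] = 23  (first piece 1, then r[4]=20)
r[6] = 30  (first piece 2, then r[4]=20)
r[7] = 33  (first piece 1, then r[6]=30)
r[8] = 40  (first piece 2, then r[6]=30)
r[9] = 43  (first piece 1, then r[8]=40)
r[10] = 50  (first piece 2, then r[8]=40)
r[11] = 59
r[12] = 62  (first piece 1, then r[11]=59)
r[13] = 69  (first piece 2, then r[11]=59)
Maximum revenue is $69.
Now minimize piece count subject to staying optimal: for each k, pieces[k] = 1 + min over i with p[i]+r[k−i]=r[k] of pieces[k−i].
pieces[10] = 3
pieces[11] = 1
pieces[12] = 2
pieces[13] = 2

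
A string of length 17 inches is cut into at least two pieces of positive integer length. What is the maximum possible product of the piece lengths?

Define m[k] = max over 1≤i<k of i · max(k−i, m[k−i]); the inner max lets the remainder stay uncut if that's better.
m[2] = 1*max(1,0) = 1*1 = 1
m[3] = max(1*2, 2*1) = 2
m[4] = max(1*3, 2*2, 3*1) = 4
m[5] = max(1*4, 2*3, 3*2, 4*1) = 6
m[6] = max(1*6, 2*4, 3*3, 4*2, 5*1) = 9
m[7] = max(1*9, 2*6, 3*4, 4*3, 5*2, 6*1) = 12
m[8] = max(1*12, 2*9, 3*6, …, 6*2, 7*1) = 18
m[9] = max(1*18, 2*12, 3*9, …, 7*2, 8*1) = 27
m[10] = max(1*27, 2*18, 3*12, …, 8*2, 9*1) = 36
m[11] = max(1*36, 2*27, 3*18, …, 9*2, 10*1) = 54
m[12] = max(1*54, 2*36, 3*27, …, 10*2, 11*1) = 81
m[13] = max(1*81, 2*54, 3*36, …, 11*2, 12*1) = 108
m[14] = max(1*108, 2*81, 3*54, …, 12*2, 13*1) = 162
m[15] = max(1*162, 2*108, 3*81, …, 13*2, 14*1) = 243
m[16] = max(1*243, 2*162, 3*108, …, 14*2, 15*1) = 324
m[17] = max(1*324, 2*243, 3*162, …, 15*2, 16*1) = 486
One optimal split: 3 + 3 + 3 + 3 + 3 + 2; product 3*3*3*3*3*2 = 486.

486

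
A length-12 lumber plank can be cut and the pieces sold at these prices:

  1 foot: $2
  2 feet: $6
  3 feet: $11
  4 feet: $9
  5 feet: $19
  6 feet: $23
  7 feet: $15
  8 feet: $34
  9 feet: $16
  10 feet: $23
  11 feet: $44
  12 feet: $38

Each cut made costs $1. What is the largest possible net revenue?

Let r[k] be the best obtainable value from length k. For each k, try every first piece i and keep the best of price[i] + r[k−i] minus the 1 cut fee when i<k.
r[1] = 2
r[2] = max(2+2-1, 6+0) = 6
r[3] = max(2+6-1, 6+2-1, 11+0) = 11
r[4] = max(2+11-1, 6+6-1, 11+2-1, 9+0) = 12
r[5] = max(2+12-1, 6+11-1, 11+6-1, 9+2-1, 19+0) = 19
r[6] = max(2+19-1, 6+12-1, 11+11-1, 9+6-1, 19+2-1, 23+0) = 23
r[7] = max(2+23-1, 6+19-1, 11+12-1, …, 23+2-1, 15+0) = 24
r[8] = max(2+24-1, 6+23-1, 11+19-1, …, 15+2-1, 34+0) = 34
r[9] = max(2+34-1, 6+24-1, 11+23-1, …, 34+2-1, 16+0) = 35
r[10] = max(2+35-1, 6+34-1, 11+24-1, …, 16+2-1, 23+0) = 39
r[11] = max(2+39-1, 6+35-1, 11+34-1, …, 23+2-1, 44+0) = 44
r[12] = max(2+44-1, 6+39-1, 11+35-1, …, 44+2-1, 38+0) = 45
One optimal plan: pieces 8 + 3 + 1 (2 cuts) → $47 − $2 = $45.

45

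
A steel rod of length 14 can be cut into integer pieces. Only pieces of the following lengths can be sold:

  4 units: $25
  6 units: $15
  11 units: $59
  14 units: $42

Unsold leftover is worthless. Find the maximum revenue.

75

Consider every possible first cut. r[k] is the best of p[i]+r[k−i] over all sellable i≤k.
r[1] = 0
r[2] = 0
r[3] = 0
r[4] = 25
r[5] = 25
r[6] = 25
r[7] = 25
r[8] = 50  (first piece 4, then r[4]=25)
r[9] = 50
r[10] = 50
r[11] = 59
r[12] = 75  (first piece 4, then r[8]=50)
r[13] = 75
r[14] = 75
One optimal cutting: pieces 4 + 4 + 4 with 2 units of scrap → $75.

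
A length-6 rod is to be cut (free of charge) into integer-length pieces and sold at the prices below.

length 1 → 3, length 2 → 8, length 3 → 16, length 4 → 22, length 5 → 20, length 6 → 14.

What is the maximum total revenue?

Let best[k] be the best obtainable value from length k. For each k, try every first piece i and keep the best of price[i] + best[k−i].
best[1] = 3
best[2] = max(3+3, 8+0) = 8
best[3] = max(3+8, 8+3, 16+0) = 16
best[4] = max(3+16, 8+8, 16+3, 22+0) = 22
best[5] = max(3+22, 8+16, 16+8, 22+3, 20+0) = 25
best[6] = max(3+25, 8+22, 16+16, 22+8, 20+3, 14+0) = 32
One optimal cutting: 3 + 3 → 16 + 16 = 32.

32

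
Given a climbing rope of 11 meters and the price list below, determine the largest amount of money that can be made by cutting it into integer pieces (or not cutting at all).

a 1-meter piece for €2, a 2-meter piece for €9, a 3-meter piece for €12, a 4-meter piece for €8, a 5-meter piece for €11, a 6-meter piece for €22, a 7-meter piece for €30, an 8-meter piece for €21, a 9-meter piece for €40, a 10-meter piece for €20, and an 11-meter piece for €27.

49

Build v[k] bottom-up: v[k] = max over allowed piece i of (p[i] + v[k−i]).
v[1] = 2
v[2] = 9
v[3] = 12
v[4] = 18  (first piece 2, then v[2]=9)
v[5] = 21  (first piece 2, then v[3]=12)
v[6] = 27  (first piece 2, then v[4]=18)
v[7] = 30  (first piece 2, then v[5]=21)
v[8] = 36  (first piece 2, then v[6]=27)
v[9] = 40
v[10] = 45  (first piece 2, then v[8]=36)
v[11] = 49  (first piece 2, then v[9]=40)
One optimal cutting: 9 + 2 → €40 + €9 = €49.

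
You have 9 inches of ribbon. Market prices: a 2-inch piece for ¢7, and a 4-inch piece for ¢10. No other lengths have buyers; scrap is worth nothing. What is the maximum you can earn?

Consider every possible first cut. f[k] is the best of p[i]+f[k−i] over all sellable i≤k.
f[1] = 0
f[2] = 7
f[3] = 7
f[4] = max(7+7, 10+0) = 14
f[5] = max(7+7, 10+0) = 14
f[6] = max(7+14, 10+7) = 21
f[7] = max(7+14, 10+7) = 21
f[8] = max(7+21, 10+14) = 28
f[9] = max(7+21, 10+14) = 28
One optimal cutting: pieces 2 + 2 + 2 + 2 with 1 inch of scrap → ¢28.

28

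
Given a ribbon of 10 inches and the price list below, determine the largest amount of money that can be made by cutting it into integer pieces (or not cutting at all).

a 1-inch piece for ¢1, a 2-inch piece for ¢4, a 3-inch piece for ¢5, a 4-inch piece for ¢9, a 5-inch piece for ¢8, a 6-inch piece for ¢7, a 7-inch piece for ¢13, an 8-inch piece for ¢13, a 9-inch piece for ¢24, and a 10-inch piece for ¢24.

Consider every possible first cut. r[k] is the best of p[i]+r[k−i] over all sellable i≤k.
r[1] = 1
r[2] = 4
r[3] = 5  (first piece 1, then r[2]=4)
r[4] = 9
r[5] = 10  (first piece 1, then r[4]=9)
r[6] = 13  (first piece 2, then r[4]=9)
r[7] = 14  (first piece 1, then r[6]=13)
r[8] = 18  (first piece 4, then r[4]=9)
r[9] = 24
r[10] = 25  (first piece 1, then r[9]=24)
One optimal cutting: 9 + 1 → ¢24 + ¢1 = ¢25.

25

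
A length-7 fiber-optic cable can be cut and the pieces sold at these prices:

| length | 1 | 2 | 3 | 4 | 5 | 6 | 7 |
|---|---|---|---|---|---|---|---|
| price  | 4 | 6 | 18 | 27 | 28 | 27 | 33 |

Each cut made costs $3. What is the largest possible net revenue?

42

Let r[k] be the best obtainable value from length k. For each k, try every first piece i and keep the best of price[i] + r[k−i] minus the 3 cut fee when i<k.
r[1] = 4
r[2] = max(4+4-3, 6+0) = 6
r[3] = max(4+6-3, 6+4-3, 18+0) = 18
r[4] = max(4+18-3, 6+6-3, 18+4-3, 27+0) = 27
r[5] = max(4+27-3, 6+18-3, 18+6-3, 27+4-3, 28+0) = 28
r[6] = max(4+28-3, 6+27-3, 18+18-3, 27+6-3, 28+4-3, 27+0) = 33
r[7] = max(4+33-3, 6+28-3, 18+27-3, …, 27+4-3, 33+0) = 42
One optimal plan: pieces 4 + 3 (1 cut) → $45 − $3 = $42.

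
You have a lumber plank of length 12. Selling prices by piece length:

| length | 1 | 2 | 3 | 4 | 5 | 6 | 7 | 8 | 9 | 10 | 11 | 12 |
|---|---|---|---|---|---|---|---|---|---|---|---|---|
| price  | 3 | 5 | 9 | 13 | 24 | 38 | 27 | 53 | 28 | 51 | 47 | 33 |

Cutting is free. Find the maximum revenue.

Consider every possible first cut. v[k] is the best of p[i]+v[k−i] over all sellable i≤k.
v[1] = 3
v[2] = 6  (first piece 1, then v[1]=3)
v[3] = 9  (first piece 1, then v[2]=6)
v[4] = 13
v[5] = 24
v[6] = 38
v[7] = 41  (first piece 1, then v[6]=38)
v[8] = 53
v[9] = 56  (first piece 1, then v[8]=53)
v[10] = 59  (first piece 1, then v[9]=56)
v[11] = 62  (first piece 1, then v[10]=59)
v[12] = 76  (first piece 6, then v[6]=38)
One optimal cutting: 6 + 6 → $38 + $38 = $76.

76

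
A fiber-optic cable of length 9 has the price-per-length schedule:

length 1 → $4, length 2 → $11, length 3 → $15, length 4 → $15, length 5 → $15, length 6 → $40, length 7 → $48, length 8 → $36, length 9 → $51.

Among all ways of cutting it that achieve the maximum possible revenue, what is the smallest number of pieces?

2

Let r[k] be the best obtainable value from length k. For each k, try every first piece i and keep the best of price[i] + r[k−i].
r[1] = 4
r[2] = max(4+4, 11+0) = 11
r[3] = max(4+11, 11+4, 15+0) = 15
r[4] = max(4+15, 11+11, 15+4, 15+0) = 22
r[5] = max(4+22, 11+15, 15+11, 15+4, 15+0) = 26
r[6] = max(4+26, 11+22, 15+15, 15+11, 15+4, 40+0) = 40
r[7] = max(4+40, 11+26, 15+22, …, 40+4, 48+0) = 48
r[8] = max(4+48, 11+40, 15+26, …, 48+4, 36+0) = 52
r[9] = max(4+52, 11+48, 15+40, …, 36+4, 51+0) = 59
Maximum revenue is $59.
Now minimize piece count subject to staying optimal: for each k, pieces[k] = 1 + min over i with p[i]+r[k−i]=r[k] of pieces[k−i].
pieces[6] = 1
pieces[7] = 1
pieces[8] = 2
pieces[9] = 2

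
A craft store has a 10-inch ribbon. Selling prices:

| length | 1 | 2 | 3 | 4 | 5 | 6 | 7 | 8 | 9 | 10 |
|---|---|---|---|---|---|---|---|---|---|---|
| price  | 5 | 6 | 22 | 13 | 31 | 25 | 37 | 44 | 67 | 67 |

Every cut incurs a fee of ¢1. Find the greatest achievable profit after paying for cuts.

Consider every possible first cut. v[k] is the best of p[i]+v[k−i] over all sellable i≤k, charging 1 whenever i<k.
v[1] = 5
v[2] = max(5+5-1, 6+0) = 9
v[3] = max(5+9-1, 6+5-1, 22+0) = 22
v[4] = max(5+22-1, 6+9-1, 22+5-1, 13+0) = 26
v[5] = max(5+26-1, 6+22-1, 22+9-1, 13+5-1, 31+0) = 31
v[6] = max(5+31-1, 6+26-1, 22+22-1, 13+9-1, 31+5-1, 25+0) = 43
v[7] = max(5+43-1, 6+31-1, 22+26-1, …, 25+5-1, 37+0) = 47
v[8] = max(5+47-1, 6+43-1, 22+31-1, …, 37+5-1, 44+0) = 52
v[9] = max(5+52-1, 6+47-1, 22+43-1, …, 44+5-1, 67+0) = 67
v[10] = max(5+67-1, 6+52-1, 22+47-1, …, 67+5-1, 67+0) = 71
One optimal plan: pieces 9 + 1 (1 cut) → ¢72 − ¢1 = ¢71.

71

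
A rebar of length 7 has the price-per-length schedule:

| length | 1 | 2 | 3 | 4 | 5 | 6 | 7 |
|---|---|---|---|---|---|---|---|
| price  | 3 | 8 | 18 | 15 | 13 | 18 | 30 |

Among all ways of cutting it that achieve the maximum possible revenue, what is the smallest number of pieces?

3

Consider every possible first cut. r[k] is the best of p[i]+r[k−i] over all sellable i≤k.
r[1] = 3
r[2] = max(3+3, 8+0) = 8
r[3] = max(3+8, 8+3, 18+0) = 18
r[4] = max(3+18, 8+8, 18+3, 15+0) = 21
r[5] = max(3+21, 8+18, 18+8, 15+3, 13+0) = 26
r[6] = max(3+26, 8+21, 18+18, 15+8, 13+3, 18+0) = 36
r[7] = max(3+36, 8+26, 18+21, …, 18+3, 30+0) = 39
Maximum revenue is ₹39.
Now minimize piece count subject to staying optimal: for each k, pieces[k] = 1 + min over i with p[i]+r[k−i]=r[k] of pieces[k−i].
pieces[4] = 2
pieces[5] = 2
pieces[6] = 2
pieces[7] = 3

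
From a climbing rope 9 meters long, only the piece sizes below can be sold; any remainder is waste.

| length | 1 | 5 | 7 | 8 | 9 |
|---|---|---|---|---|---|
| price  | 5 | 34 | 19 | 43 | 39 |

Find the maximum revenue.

54

Build r[k] bottom-up: r[k] = max over allowed piece i of (p[i] + r[k−i]).
r[1] = 5
r[2] = 10  (first piece 1, then r[1]=5)
r[3] = 15  (first piece 1, then r[2]=10)
r[4] = 20  (first piece 1, then r[3]=15)
r[5] = max(5+20, 34+0) = 34
r[6] = max(5+34, 34+5) = 39
r[7] = max(5+39, 34+10, 19+0) = 44
r[8] = max(5+44, 34+15, 19+5, 43+0) = 49
r[9] = max(5+49, 34+20, 19+10, 43+5, 39+0) = 54
One optimal cutting: 5 + 1 + 1 + 1 + 1 → €54.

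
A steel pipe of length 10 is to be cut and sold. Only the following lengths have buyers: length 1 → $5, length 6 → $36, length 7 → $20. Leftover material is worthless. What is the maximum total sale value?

56

Let best[k] be the best obtainable value from length k. For each k, try every first piece i and keep the best of price[i] + best[k−i].
best[1] = 5
best[2] = 10  (first piece 1, then best[1]=5)
best[3] = 15  (first piece 1, then best[2]=10)
best[4] = 20  (first piece 1, then best[3]=15)
best[5] = 25  (first piece 1, then best[4]=20)
best[6] = max(5+25, 36+0) = 36
best[7] = max(5+36, 36+5, 20+0) = 41
best[8] = max(5+41, 36+10, 20+5) = 46
best[9] = max(5+46, 36+15, 20+10) = 51
best[10] = max(5+51, 36+20, 20+15) = 56
One optimal cutting: 6 + 1 + 1 + 1 + 1 → $56.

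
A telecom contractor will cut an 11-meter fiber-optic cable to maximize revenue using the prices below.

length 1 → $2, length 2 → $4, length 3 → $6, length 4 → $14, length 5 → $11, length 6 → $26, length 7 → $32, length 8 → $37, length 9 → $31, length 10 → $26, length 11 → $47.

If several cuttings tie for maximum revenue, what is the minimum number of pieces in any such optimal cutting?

1

Let r[k] be the best obtainable value from length k. For each k, try every first piece i and keep the best of price[i] + r[k−i].
r[1] = 2
r[2] = 4  (first piece 1, then r[1]=2)
r[3] = 6  (first piece 1, then r[2]=4)
r[4] = 14
r[5] = 16  (first piece 1, then r[4]=14)
r[6] = 26
r[7] = 32
r[8] = 37
r[9] = 39  (first piece 1, then r[8]=37)
r[10] = 41  (first piece 1, then r[9]=39)
r[11] = 47
Maximum revenue is $47.
Now minimize piece count subject to staying optimal: for each k, pieces[k] = 1 + min over i with p[i]+r[k−i]=r[k] of pieces[k−i].
pieces[8] = 1
pieces[9] = 2
pieces[10] = 2
pieces[11] = 1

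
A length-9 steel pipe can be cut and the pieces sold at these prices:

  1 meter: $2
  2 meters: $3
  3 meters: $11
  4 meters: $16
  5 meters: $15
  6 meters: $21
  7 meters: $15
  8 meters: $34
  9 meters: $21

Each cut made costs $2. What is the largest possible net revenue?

Consider every possible first cut. net[k] is the best of p[i]+net[k−i] over all sellable i≤k, charging 2 whenever i<k.
net[1] = 2
net[2] = max(2+2-2, 3+0) = 3
net[3] = max(2+3-2, 3+2-2, 11+0) = 11
net[4] = max(2+11-2, 3+3-2, 11+2-2, 16+0) = 16
net[5] = max(2+16-2, 3+11-2, 11+3-2, 16+2-2, 15+0) = 16
net[6] = max(2+16-2, 3+16-2, 11+11-2, 16+3-2, 15+2-2, 21+0) = 21
net[7] = max(2+21-2, 3+16-2, 11+16-2, …, 21+2-2, 15+0) = 25
net[8] = max(2+25-2, 3+21-2, 11+16-2, …, 15+2-2, 34+0) = 34
net[9] = max(2+34-2, 3+25-2, 11+21-2, …, 34+2-2, 21+0) = 34
One optimal plan: pieces 8 + 1 (1 cut) → $36 − $2 = $34.

34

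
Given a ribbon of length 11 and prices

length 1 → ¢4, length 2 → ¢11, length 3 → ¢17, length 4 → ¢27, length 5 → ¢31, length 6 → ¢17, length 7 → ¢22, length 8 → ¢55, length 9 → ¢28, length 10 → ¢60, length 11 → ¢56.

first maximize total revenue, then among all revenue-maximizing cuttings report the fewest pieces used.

2

Consider every possible first cut. r[k] is the best of p[i]+r[k−i] over all sellable i≤k.
r[1] = 4
r[2] = max(4+4, 11+0) = 11
r[3] = max(4+11, 11+4, 17+0) = 17
r[4] = max(4+17, 11+11, 17+4, 27+0) = 27
r[5] = max(4+27, 11+17, 17+11, 27+4, 31+0) = 31
r[6] = max(4+31, 11+27, 17+17, 27+11, 31+4, 17+0) = 38
r[7] = max(4+38, 11+31, 17+27, …, 17+4, 22+0) = 44
r[8] = max(4+44, 11+38, 17+31, …, 22+4, 55+0) = 55
r[9] = max(4+55, 11+44, 17+38, …, 55+4, 28+0) = 59
r[10] = max(4+59, 11+55, 17+44, …, 28+4, 60+0) = 66
r[11] = max(4+66, 11+59, 17+55, …, 60+4, 56+0) = 72
Maximum revenue is ¢72.
Now minimize piece count subject to staying optimal: for each k, pieces[k] = 1 + min over i with p[i]+r[k−i]=r[k] of pieces[k−i].
pieces[8] = 1
pieces[9] = 2
pieces[10] = 2
pieces[11] = 2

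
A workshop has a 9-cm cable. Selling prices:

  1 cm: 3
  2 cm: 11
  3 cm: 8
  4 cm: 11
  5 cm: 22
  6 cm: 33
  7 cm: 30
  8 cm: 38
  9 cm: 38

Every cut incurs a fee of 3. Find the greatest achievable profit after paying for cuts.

41

Build v[k] bottom-up: v[k] = max over allowed piece i of (p[i] + v[k−i]) − 3 per cut.
v[1] = 3
v[2] = max(3+3-3, 11+0) = 11
v[3] = max(3+11-3, 11+3-3, 8+0) = 11
v[4] = max(3+11-3, 11+11-3, 8+3-3, 11+0) = 19
v[5] = max(3+19-3, 11+11-3, 8+11-3, 11+3-3, 22+0) = 22
v[6] = max(3+22-3, 11+19-3, 8+11-3, 11+11-3, 22+3-3, 33+0) = 33
v[7] = max(3+33-3, 11+22-3, 8+19-3, …, 33+3-3, 30+0) = 33
v[8] = max(3+33-3, 11+33-3, 8+22-3, …, 30+3-3, 38+0) = 41
v[9] = max(3+41-3, 11+33-3, 8+33-3, …, 38+3-3, 38+0) = 41
One optimal plan: pieces 6 + 2 + 1 (2 cuts) → 47 − 6 = 41.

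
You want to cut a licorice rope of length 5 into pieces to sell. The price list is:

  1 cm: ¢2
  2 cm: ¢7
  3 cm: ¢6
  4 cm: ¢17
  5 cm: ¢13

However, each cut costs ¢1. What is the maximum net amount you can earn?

18

Build r[k] bottom-up: r[k] = max over allowed piece i of (p[i] + r[k−i]) − 1 per cut.
r[1] = 2
r[2] = max(2+2-1, 7+0) = 7
r[3] = max(2+7-1, 7+2-1, 6+0) = 8
r[4] = max(2+8-1, 7+7-1, 6+2-1, 17+0) = 17
r[5] = max(2+17-1, 7+8-1, 6+7-1, 17+2-1, 13+0) = 18
One optimal plan: pieces 4 + 1 (1 cut) → ¢19 − ¢1 = ¢18.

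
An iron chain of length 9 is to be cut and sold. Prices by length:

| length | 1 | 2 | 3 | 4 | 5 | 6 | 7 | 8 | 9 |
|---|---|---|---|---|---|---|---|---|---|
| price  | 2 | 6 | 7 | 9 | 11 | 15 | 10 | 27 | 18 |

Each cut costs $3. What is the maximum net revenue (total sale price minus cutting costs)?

Let v[k] be the best obtainable value from length k. For each k, try every first piece i and keep the best of price[i] + v[k−i] minus the 3 cut fee when i<k.
v[1] = 2
v[2] = max(2+2-3, 6+0) = 6
v[3] = max(2+6-3, 6+2-3, 7+0) = 7
v[4] = max(2+7-3, 6+6-3, 7+2-3, 9+0) = 9
v[5] = max(2+9-3, 6+7-3, 7+6-3, 9+2-3, 11+0) = 11
v[6] = max(2+11-3, 6+9-3, 7+7-3, 9+6-3, 11+2-3, 15+0) = 15
v[7] = max(2+15-3, 6+11-3, 7+9-3, …, 15+2-3, 10+0) = 14
v[8] = max(2+14-3, 6+15-3, 7+11-3, …, 10+2-3, 27+0) = 27
v[9] = max(2+27-3, 6+14-3, 7+15-3, …, 27+2-3, 18+0) = 26
One optimal plan: pieces 8 + 1 (1 cut) → $29 − $3 = $26.

26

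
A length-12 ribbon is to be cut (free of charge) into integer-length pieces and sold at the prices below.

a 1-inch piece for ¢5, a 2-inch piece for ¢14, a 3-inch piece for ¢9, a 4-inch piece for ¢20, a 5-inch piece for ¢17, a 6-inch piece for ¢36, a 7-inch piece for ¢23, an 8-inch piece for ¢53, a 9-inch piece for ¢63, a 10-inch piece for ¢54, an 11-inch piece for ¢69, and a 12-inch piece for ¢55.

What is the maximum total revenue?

84

Consider every possible first cut. R[k] is the best of p[i]+R[k−i] over all sellable i≤k.
R[1] = 5
R[2] = max(5+5, 14+0) = 14
R[3] = max(5+14, 14+5, 9+0) = 19
R[4] = max(5+19, 14+14, 9+5, 20+0) = 28
R[5] = max(5+28, 14+19, 9+14, 20+5, 17+0) = 33
R[6] = max(5+33, 14+28, 9+19, 20+14, 17+5, 36+0) = 42
R[7] = max(5+42, 14+33, 9+28, …, 36+5, 23+0) = 47
R[8] = max(5+47, 14+42, 9+33, …, 23+5, 53+0) = 56
R[9] = max(5+56, 14+47, 9+42, …, 53+5, 63+0) = 63
R[10] = max(5+63, 14+56, 9+47, …, 63+5, 54+0) = 70
R[11] = max(5+70, 14+63, 9+56, …, 54+5, 69+0) = 77
R[12] = max(5+77, 14+70, 9+63, …, 69+5, 55+0) = 84
One optimal cutting: 2 + 2 + 2 + 2 + 2 + 2 → ¢14 + ¢14 + ¢14 + ¢14 + ¢14 + ¢14 = ¢84.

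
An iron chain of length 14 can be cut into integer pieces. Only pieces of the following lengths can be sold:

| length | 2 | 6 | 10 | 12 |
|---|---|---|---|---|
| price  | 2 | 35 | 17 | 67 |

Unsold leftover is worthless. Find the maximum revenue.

72

Consider every possible first cut. r[k] is the best of p[i]+r[k−i] over all sellable i≤k.
r[1] = 0
r[2] = 2
r[3] = 2
r[4] = 4  (first piece 2, then r[2]=2)
r[5] = 4
r[6] = max(2+4, 35+0) = 35
r[7] = max(2+4, 35+0) = 35
r[8] = max(2+35, 35+2) = 37
r[9] = max(2+35, 35+2) = 37
r[10] = max(2+37, 35+4, 17+0) = 39
r[11] = max(2+37, 35+4, 17+0) = 39
r[12] = max(2+39, 35+35, 17+2, 67+0) = 70
r[13] = max(2+39, 35+35, 17+2, 67+0) = 70
r[14] = max(2+70, 35+37, 17+4, 67+2) = 72
One optimal cutting: 6 + 6 + 2 → $72.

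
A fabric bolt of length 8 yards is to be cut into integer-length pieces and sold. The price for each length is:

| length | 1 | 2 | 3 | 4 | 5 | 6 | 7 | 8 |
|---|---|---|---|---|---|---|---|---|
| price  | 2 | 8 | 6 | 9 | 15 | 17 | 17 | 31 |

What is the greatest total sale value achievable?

32

Consider every possible first cut. R[k] is the best of p[i]+R[k−i] over all sellable i≤k.
R[1] = 2
R[2] = 8
R[3] = 10  (first piece 1, then R[2]=8)
R[4] = 16  (first piece 2, then R[2]=8)
R[5] = 18  (first piece 1, then R[4]=16)
R[6] = 24  (first piece 2, then R[4]=16)
R[7] = 26  (first piece 1, then R[6]=24)
R[8] = 32  (first piece 2, then R[6]=24)
One optimal cutting: 2 + 2 + 2 + 2 → $8 + $8 + $8 + $8 = $32.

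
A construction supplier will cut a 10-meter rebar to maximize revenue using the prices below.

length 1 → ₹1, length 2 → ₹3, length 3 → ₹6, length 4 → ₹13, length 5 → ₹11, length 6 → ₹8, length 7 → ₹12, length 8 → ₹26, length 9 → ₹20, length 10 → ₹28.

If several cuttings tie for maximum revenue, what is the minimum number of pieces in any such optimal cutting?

2

Build r[k] bottom-up: r[k] = max over allowed piece i of (p[i] + r[k−i]).
r[1] = 1
r[2] = 3
r[3] = 6
r[4] = 13
r[5] = 14  (first piece 1, then r[4]=13)
r[6] = 16  (first piece 2, then r[4]=13)
r[7] = 19  (first piece 3, then r[4]=13)
r[8] = 26  (first piece 4, then r[4]=13)
r[9] = 27  (first piece 1, then r[8]=26)
r[10] = 29  (first piece 2, then r[8]=26)
Maximum revenue is ₹29.
Now minimize piece count subject to staying optimal: for each k, pieces[k] = 1 + min over i with p[i]+r[k−i]=r[k] of pieces[k−i].
pieces[7] = 2
pieces[8] = 1
pieces[9] = 2
pieces[10] = 2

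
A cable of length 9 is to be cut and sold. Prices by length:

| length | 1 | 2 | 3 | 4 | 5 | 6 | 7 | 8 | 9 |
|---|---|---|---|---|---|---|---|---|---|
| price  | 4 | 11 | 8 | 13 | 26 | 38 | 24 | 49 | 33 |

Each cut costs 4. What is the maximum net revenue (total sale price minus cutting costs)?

49

Let net[k] be the best obtainable value from length k. For each k, try every first piece i and keep the best of price[i] + net[k−i] minus the 4 cut fee when i<k.
net[1] = 4
net[2] = max(4+4-4, 11+0) = 11
net[3] = max(4+11-4, 11+4-4, 8+0) = 11
net[4] = max(4+11-4, 11+11-4, 8+4-4, 13+0) = 18
net[5] = max(4+18-4, 11+11-4, 8+11-4, 13+4-4, 26+0) = 26
net[6] = max(4+26-4, 11+18-4, 8+11-4, 13+11-4, 26+4-4, 38+0) = 38
net[7] = max(4+38-4, 11+26-4, 8+18-4, …, 38+4-4, 24+0) = 38
net[8] = max(4+38-4, 11+38-4, 8+26-4, …, 24+4-4, 49+0) = 49
net[9] = max(4+49-4, 11+38-4, 8+38-4, …, 49+4-4, 33+0) = 49
One optimal plan: pieces 8 + 1 (1 cut) → 53 − 4 = 49.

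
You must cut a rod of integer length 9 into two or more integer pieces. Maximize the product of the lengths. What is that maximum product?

Fill prod[k] for k=2..9: at each k try every first piece i and multiply by the better of (k−i) uncut or prod[k−i].
prod[2] = 1×max(1,0) = 1×1 = 1
prod[3] = 1×max(2,1) = 1×2 = 2
prod[4] = 2×max(2,1) = 2×2 = 4
prod[5] = 2×max(3,2) = 2×3 = 6
prod[6] = 3×max(3,2) = 3×3 = 9
prod[7] = 2×max(5,6) = 2×6 = 12
prod[8] = 2×max(6,9) = 2×9 = 18
prod[9] = 3×max(6,9) = 3×9 = 27
One optimal split: 3 + 3 + 3; product 3×3×3 = 27.

27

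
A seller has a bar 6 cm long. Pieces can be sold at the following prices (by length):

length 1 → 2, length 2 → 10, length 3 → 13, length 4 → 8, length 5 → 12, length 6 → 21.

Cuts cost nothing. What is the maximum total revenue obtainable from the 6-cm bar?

30

Let r[k] be the best obtainable value from length k. For each k, try every first piece i and keep the best of price[i] + r[k−i].
r[1] = 2
r[2] = max(2+2, 10+0) = 10
r[3] = max(2+10, 10+2, 13+0) = 13
r[4] = max(2+13, 10+10, 13+2, 8+0) = 20
r[5] = max(2+20, 10+13, 13+10, 8+2, 12+0) = 23
r[6] = max(2+23, 10+20, 13+13, 8+10, 12+2, 21+0) = 30
One optimal cutting: 2 + 2 + 2 → 10 + 10 + 10 = 30.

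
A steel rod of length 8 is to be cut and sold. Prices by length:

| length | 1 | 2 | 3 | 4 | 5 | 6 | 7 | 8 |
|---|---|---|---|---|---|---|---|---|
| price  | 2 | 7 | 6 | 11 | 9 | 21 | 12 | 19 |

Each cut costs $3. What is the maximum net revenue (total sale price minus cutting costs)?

25

Let net[k] be the best obtainable value from length k. For each k, try every first piece i and keep the best of price[i] + net[k−i] minus the 3 cut fee when i<k.
net[1] = 2
net[2] = 7
net[3] = 6  (first piece 1, then net[2]=7)
net[4] = 11  (first piece 2, then net[2]=7)
net[5] = 10  (first piece 1, then net[4]=11)
net[6] = 21
net[7] = 20  (first piece 1, then net[6]=21)
net[8] = 25  (first piece 2, then net[6]=21)
One optimal plan: pieces 6 + 2 (1 cut) → $28 − $3 = $25.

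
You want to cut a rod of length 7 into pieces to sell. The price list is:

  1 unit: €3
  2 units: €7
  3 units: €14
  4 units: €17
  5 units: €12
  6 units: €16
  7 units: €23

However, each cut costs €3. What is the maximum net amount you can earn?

Consider every possible first cut. net[k] is the best of p[i]+net[k−i] over all sellable i≤k, charging 3 whenever i<k.
net[1] = 3
net[2] = max(3+3-3, 7+0) = 7
net[3] = max(3+7-3, 7+3-3, 14+0) = 14
net[4] = max(3+14-3, 7+7-3, 14+3-3, 17+0) = 17
net[5] = max(3+17-3, 7+14-3, 14+7-3, 17+3-3, 12+0) = 18
net[6] = max(3+18-3, 7+17-3, 14+14-3, 17+7-3, 12+3-3, 16+0) = 25
net[7] = max(3+25-3, 7+18-3, 14+17-3, …, 16+3-3, 23+0) = 28
One optimal plan: pieces 4 + 3 (1 cut) → €31 − €3 = €28.

28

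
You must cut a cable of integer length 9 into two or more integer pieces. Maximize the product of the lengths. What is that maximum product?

Define P[k] = max over 1≤i<k of i · max(k−i, P[k−i]); the inner max lets the remainder stay uncut if that's better.
P[2] = 1*max(1,0) = 1*1 = 1
P[3] = 1*max(2,1) = 1*2 = 2
P[4] = 2*max(2,1) = 2*2 = 4
P[5] = 2*max(3,2) = 2*3 = 6
P[6] = 3*max(3,2) = 3*3 = 9
P[7] = 2*max(5,6) = 2*6 = 12
P[8] = 2*max(6,9) = 2*9 = 18
P[9] = 3*max(6,9) = 3*9 = 27
One optimal split: 3 + 3 + 3; product 3*3*3 = 27.

27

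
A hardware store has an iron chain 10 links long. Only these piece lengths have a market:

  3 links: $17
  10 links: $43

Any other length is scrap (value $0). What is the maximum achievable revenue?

51

Let f[k] be the best obtainable value from length k. For each k, try every first piece i and keep the best of price[i] + f[k−i].
f[1] = 0
f[2] = 0
f[3] = 17
f[4] = 17
f[5] = 17
f[6] = 34  (first piece 3, then f[3]=17)
f[7] = 34
f[8] = 34
f[9] = 51  (first piece 3, then f[6]=34)
f[10] = max(17+34, 43+0) = 51
One optimal cutting: pieces 3 + 3 + 3 with 1 link of scrap → $51.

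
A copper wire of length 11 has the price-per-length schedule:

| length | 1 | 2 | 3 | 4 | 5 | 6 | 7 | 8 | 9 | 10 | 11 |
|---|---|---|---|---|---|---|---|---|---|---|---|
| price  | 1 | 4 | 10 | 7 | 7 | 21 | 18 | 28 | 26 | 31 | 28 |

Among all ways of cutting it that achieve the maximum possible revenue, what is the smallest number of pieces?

Let r[k] be the best obtainable value from length k. For each k, try every first piece i and keep the best of price[i] + r[k−i].
r[1] = 1
r[2] = 4
r[3] = 10
r[4] = 11  (first piece 1, then r[3]=10)
r[5] = 14  (first piece 2, then r[3]=10)
r[6] = 21
r[7] = 22  (first piece 1, then r[6]=21)
r[8] = 28
r[9] = 31  (first piece 3, then r[6]=21)
r[10] = 32  (first piece 1, then r[9]=31)
r[11] = 38  (first piece 3, then r[8]=28)
Maximum revenue is €38.
Now minimize piece count subject to staying optimal: for each k, pieces[k] = 1 + min over i with p[i]+r[k−i]=r[k] of pieces[k−i].
pieces[8] = 1
pieces[9] = 2
pieces[10] = 2
pieces[11] = 2

2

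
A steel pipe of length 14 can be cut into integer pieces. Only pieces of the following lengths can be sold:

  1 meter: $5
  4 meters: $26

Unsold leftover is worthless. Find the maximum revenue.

Build f[k] bottom-up: f[k] = max over allowed piece i of (p[i] + f[k−i]).
f[1] = 5
f[2] = 10  (first piece 1, then f[1]=5)
f[3] = 15  (first piece 1, then f[2]=10)
f[4] = max(5+15, 26+0) = 26
f[5] = max(5+26, 26+5) = 31
f[6] = max(5+31, 26+10) = 36
f[7] = max(5+36, 26+15) = 41
f[8] = max(5+41, 26+26) = 52
f[9] = max(5+52, 26+31) = 57
f[10] = max(5+57, 26+36) = 62
f[11] = max(5+62, 26+41) = 67
f[12] = max(5+67, 26+52) = 78
f[13] = max(5+78, 26+57) = 83
f[14] = max(5+83, 26+62) = 88
One optimal cutting: 4 + 4 + 4 + 1 + 1 → $88.

88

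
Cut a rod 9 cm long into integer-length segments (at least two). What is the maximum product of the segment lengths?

Define P[k] = max over 1≤i<k of i · max(k−i, P[k−i]); the inner max lets the remainder stay uncut if that's better.
P[2] = 1×max(1,0) = 1×1 = 1
P[3] = max(1×2, 2×1) = 2
P[4] = max(1×3, 2×2, 3×1) = 4
P[5] = max(1×4, 2×3, 3×2, 4×1) = 6
P[6] = max(1×6, 2×4, 3×3, 4×2, 5×1) = 9
P[7] = max(1×9, 2×6, 3×4, 4×3, 5×2, 6×1) = 12
P[8] = max(1×12, 2×9, 3×6, …, 6×2, 7×1) = 18
P[9] = max(1×18, 2×12, 3×9, …, 7×2, 8×1) = 27
One optimal split: 3 + 3 + 3; product 3×3×3 = 27.

27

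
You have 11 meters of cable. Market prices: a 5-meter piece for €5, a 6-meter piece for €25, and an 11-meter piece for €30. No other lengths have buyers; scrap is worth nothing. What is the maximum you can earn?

Consider every possible first cut. best[k] is the best of p[i]+best[k−i] over all sellable i≤k.
best[1] = 0
best[2] = 0
best[3] = 0
best[4] = 0
best[5] = 5
best[6] = max(5+0, 25+0) = 25
best[7] = max(5+0, 25+0) = 25
best[8] = max(5+0, 25+0) = 25
best[9] = max(5+0, 25+0) = 25
best[10] = max(5+5, 25+0) = 25
best[11] = max(5+25, 25+5, 30+0) = 30
One optimal cutting: 6 + 5 → €30.

30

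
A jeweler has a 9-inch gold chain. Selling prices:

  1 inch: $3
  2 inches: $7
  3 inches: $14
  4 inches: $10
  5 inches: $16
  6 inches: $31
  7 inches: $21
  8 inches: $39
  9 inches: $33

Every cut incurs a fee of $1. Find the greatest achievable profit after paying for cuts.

44

Build r[k] bottom-up: r[k] = max over allowed piece i of (p[i] + r[k−i]) − 1 per cut.
r[1] = 3
r[2] = max(3+3-1, 7+0) = 7
r[3] = max(3+7-1, 7+3-1, 14+0) = 14
r[4] = max(3+14-1, 7+7-1, 14+3-1, 10+0) = 16
r[5] = max(3+16-1, 7+14-1, 14+7-1, 10+3-1, 16+0) = 20
r[6] = max(3+20-1, 7+16-1, 14+14-1, 10+7-1, 16+3-1, 31+0) = 31
r[7] = max(3+31-1, 7+20-1, 14+16-1, …, 31+3-1, 21+0) = 33
r[8] = max(3+33-1, 7+31-1, 14+20-1, …, 21+3-1, 39+0) = 39
r[9] = max(3+39-1, 7+33-1, 14+31-1, …, 39+3-1, 33+0) = 44
One optimal plan: pieces 6 + 3 (1 cut) → $45 − $1 = $44.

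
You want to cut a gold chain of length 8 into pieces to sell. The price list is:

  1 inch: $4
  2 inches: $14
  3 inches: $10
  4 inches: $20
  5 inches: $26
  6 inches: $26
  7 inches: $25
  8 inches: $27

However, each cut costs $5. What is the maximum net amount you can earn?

Consider every possible first cut. net[k] is the best of p[i]+net[k−i] over all sellable i≤k, charging 5 whenever i<k.
net[1] = 4
net[2] = max(4+4-5, 14+0) = 14
net[3] = max(4+14-5, 14+4-5, 10+0) = 13
net[4] = max(4+13-5, 14+14-5, 10+4-5, 20+0) = 23
net[5] = max(4+23-5, 14+13-5, 10+14-5, 20+4-5, 26+0) = 26
net[6] = max(4+26-5, 14+23-5, 10+13-5, 20+14-5, 26+4-5, 26+0) = 32
net[7] = max(4+32-5, 14+26-5, 10+23-5, …, 26+4-5, 25+0) = 35
net[8] = max(4+35-5, 14+32-5, 10+26-5, …, 25+4-5, 27+0) = 41
One optimal plan: pieces 2 + 2 + 2 + 2 (3 cuts) → $56 − $15 = $41.

41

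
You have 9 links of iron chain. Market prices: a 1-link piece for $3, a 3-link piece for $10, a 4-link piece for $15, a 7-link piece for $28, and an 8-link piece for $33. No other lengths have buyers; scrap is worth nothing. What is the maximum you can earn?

Consider every possible first cut. r[k] is the best of p[i]+r[k−i] over all sellable i≤k.
r[1] = 3
r[2] = 6  (first piece 1, then r[1]=3)
r[3] = max(3+6, 10+0) = 10
r[4] = max(3+10, 10+3, 15+0) = 15
r[5] = max(3+15, 10+6, 15+3) = 18
r[6] = max(3+18, 10+10, 15+6) = 21
r[7] = max(3+21, 10+15, 15+10, 28+0) = 28
r[8] = max(3+28, 10+18, 15+15, 28+3, 33+0) = 33
r[9] = max(3+33, 10+21, 15+18, 28+6, 33+3) = 36
One optimal cutting: 8 + 1 → $36.

36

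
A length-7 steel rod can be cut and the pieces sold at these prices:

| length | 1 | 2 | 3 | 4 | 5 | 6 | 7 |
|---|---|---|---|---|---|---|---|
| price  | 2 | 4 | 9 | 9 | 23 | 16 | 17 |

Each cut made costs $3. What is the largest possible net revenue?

Build net[k] bottom-up: net[k] = max over allowed piece i of (p[i] + net[k−i]) − 3 per cut.
net[1] = 2
net[2] = max(2+2-3, 4+0) = 4
net[3] = max(2+4-3, 4+2-3, 9+0) = 9
net[4] = max(2+9-3, 4+4-3, 9+2-3, 9+0) = 9
net[5] = max(2+9-3, 4+9-3, 9+4-3, 9+2-3, 23+0) = 23
net[6] = max(2+23-3, 4+9-3, 9+9-3, 9+4-3, 23+2-3, 16+0) = 22
net[7] = max(2+22-3, 4+23-3, 9+9-3, …, 16+2-3, 17+0) = 24
One optimal plan: pieces 5 + 2 (1 cut) → $27 − $3 = $24.

24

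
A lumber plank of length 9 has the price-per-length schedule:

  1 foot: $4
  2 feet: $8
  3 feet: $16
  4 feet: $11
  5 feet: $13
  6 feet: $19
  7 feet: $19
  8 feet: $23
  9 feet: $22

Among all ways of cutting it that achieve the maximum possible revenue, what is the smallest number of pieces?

3

Let r[k] be the best obtainable value from length k. For each k, try every first piece i and keep the best of price[i] + r[k−i].
r[1] = 4
r[2] = max(4+4, 8+0) = 8
r[3] = max(4+8, 8+4, 16+0) = 16
r[4] = max(4+16, 8+8, 16+4, 11+0) = 20
r[5] = max(4+20, 8+16, 16+8, 11+4, 13+0) = 24
r[6] = max(4+24, 8+20, 16+16, 11+8, 13+4, 19+0) = 32
r[7] = max(4+32, 8+24, 16+20, …, 19+4, 19+0) = 36
r[8] = max(4+36, 8+32, 16+24, …, 19+4, 23+0) = 40
r[9] = max(4+40, 8+36, 16+32, …, 23+4, 22+0) = 48
Maximum revenue is $48.
Now minimize piece count subject to staying optimal: for each k, pieces[k] = 1 + min over i with p[i]+r[k−i]=r[k] of pieces[k−i].
pieces[6] = 2
pieces[7] = 3
pieces[8] = 3
pieces[9] = 3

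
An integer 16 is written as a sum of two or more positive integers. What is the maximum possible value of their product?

324

Define prod[k] = max over 1≤i<k of i · max(k−i, prod[k−i]); the inner max lets the remainder stay uncut if that's better.
prod[2] = 1×max(1,0) = 1×1 = 1
prod[3] = 1×max(2,1) = 1×2 = 2
prod[4] = 2×max(2,1) = 2×2 = 4
prod[5] = 2×max(3,2) = 2×3 = 6
prod[6] = 3×max(3,2) = 3×3 = 9
prod[7] = 2×max(5,6) = 2×6 = 12
prod[8] = 2×max(6,9) = 2×9 = 18
prod[9] = 3×max(6,9) = 3×9 = 27
prod[10] = 2×max(8,18) = 2×18 = 36
prod[11] = 2×max(9,27) = 2×27 = 54
prod[12] = 3×max(9,27) = 3×27 = 81
prod[13] = 2×max(11,54) = 2×54 = 108
prod[14] = 2×max(12,81) = 2×81 = 162
prod[15] = 3×max(12,81) = 3×81 = 243
prod[16] = 2×max(14,162) = 2×162 = 324
One optimal split: 3 + 3 + 3 + 3 + 2 + 2; product 3×3×3×3×2×2 = 324.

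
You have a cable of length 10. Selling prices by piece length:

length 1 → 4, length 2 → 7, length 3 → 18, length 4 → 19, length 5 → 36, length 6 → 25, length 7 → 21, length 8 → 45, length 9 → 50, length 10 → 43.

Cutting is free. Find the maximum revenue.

72

Consider every possible first cut. v[k] is the best of p[i]+v[k−i] over all sellable i≤k.
v[1] = 4
v[2] = max(4+4, 7+0) = 8
v[3] = max(4+8, 7+4, 18+0) = 18
v[4] = max(4+18, 7+8, 18+4, 19+0) = 22
v[5] = max(4+22, 7+18, 18+8, 19+4, 36+0) = 36
v[6] = max(4+36, 7+22, 18+18, 19+8, 36+4, 25+0) = 40
v[7] = max(4+40, 7+36, 18+22, …, 25+4, 21+0) = 44
v[8] = max(4+44, 7+40, 18+36, …, 21+4, 45+0) = 54
v[9] = max(4+54, 7+44, 18+40, …, 45+4, 50+0) = 58
v[10] = max(4+58, 7+54, 18+44, …, 50+4, 43+0) = 72
One optimal cutting: 5 + 5 → 36 + 36 = 72.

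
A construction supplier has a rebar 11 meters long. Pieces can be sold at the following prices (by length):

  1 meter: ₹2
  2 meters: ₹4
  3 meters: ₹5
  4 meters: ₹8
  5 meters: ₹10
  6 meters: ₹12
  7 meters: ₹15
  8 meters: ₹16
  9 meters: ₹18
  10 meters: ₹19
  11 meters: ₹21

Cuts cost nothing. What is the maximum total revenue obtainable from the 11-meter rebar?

Consider every possible first cut. R[k] is the best of p[i]+R[k−i] over all sellable i≤k.
R[1] = 2
R[2] = 4  (first piece 1, then R[1]=2)
R[3] = 6  (first piece 1, then R[2]=4)
R[4] = 8  (first piece 1, then R[3]=6)
R[5] = 10  (first piece 1, then R[4]=8)
R[6] = 12  (first piece 1, then R[5]=10)
R[7] = 15
R[8] = 17  (first piece 1, then R[7]=15)
R[9] = 19  (first piece 1, then R[8]=17)
R[10] = 21  (first piece 1, then R[9]=19)
R[11] = 23  (first piece 1, then R[10]=21)
One optimal cutting: 7 + 1 + 1 + 1 + 1 → ₹15 + ₹2 + ₹2 + ₹2 + ₹2 = ₹23.

23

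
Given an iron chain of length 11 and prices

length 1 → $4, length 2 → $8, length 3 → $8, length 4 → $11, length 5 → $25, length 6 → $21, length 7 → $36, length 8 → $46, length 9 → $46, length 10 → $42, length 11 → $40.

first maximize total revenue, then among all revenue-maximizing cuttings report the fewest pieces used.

3

Consider every possible first cut. r[k] is the best of p[i]+r[k−i] over all sellable i≤k.
r[1] = 4
r[2] = 8  (first piece 1, then r[1]=4)
r[3] = 12  (first piece 1, then r[2]=8)
r[4] = 16  (first piece 1, then r[3]=12)
r[5] = 25
r[6] = 29  (first piece 1, then r[5]=25)
r[7] = 36
r[8] = 46
r[9] = 50  (first piece 1, then r[8]=46)
r[10] = 54  (first piece 1, then r[9]=50)
r[11] = 58  (first piece 1, then r[10]=54)
Maximum revenue is $58.
Now minimize piece count subject to staying optimal: for each k, pieces[k] = 1 + min over i with p[i]+r[k−i]=r[k] of pieces[k−i].
pieces[8] = 1
pieces[9] = 2
pieces[10] = 2
pieces[11] = 3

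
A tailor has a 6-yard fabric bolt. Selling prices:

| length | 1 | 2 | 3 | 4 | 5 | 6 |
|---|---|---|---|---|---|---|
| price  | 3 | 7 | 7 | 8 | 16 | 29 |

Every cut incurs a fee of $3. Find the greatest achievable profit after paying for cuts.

Build r[k] bottom-up: r[k] = max over allowed piece i of (p[i] + r[k−i]) − 3 per cut.
r[1] = 3
r[2] = 7
r[3] = 7  (first piece 1, then r[2]=7)
r[4] = 11  (first piece 2, then r[2]=7)
r[5] = 16
r[6] = 29
Best is to make no cuts and sell whole for $29.

29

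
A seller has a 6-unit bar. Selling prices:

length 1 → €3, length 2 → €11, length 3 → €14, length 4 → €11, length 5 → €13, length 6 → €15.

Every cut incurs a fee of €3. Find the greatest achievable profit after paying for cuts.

27

Build r[k] bottom-up: r[k] = max over allowed piece i of (p[i] + r[k−i]) − 3 per cut.
r[1] = 3
r[2] = max(3+3-3, 11+0) = 11
r[3] = max(3+11-3, 11+3-3, 14+0) = 14
r[4] = max(3+14-3, 11+11-3, 14+3-3, 11+0) = 19
r[5] = max(3+19-3, 11+14-3, 14+11-3, 11+3-3, 13+0) = 22
r[6] = max(3+22-3, 11+19-3, 14+14-3, 11+11-3, 13+3-3, 15+0) = 27
One optimal plan: pieces 2 + 2 + 2 (2 cuts) → €33 − €6 = €27.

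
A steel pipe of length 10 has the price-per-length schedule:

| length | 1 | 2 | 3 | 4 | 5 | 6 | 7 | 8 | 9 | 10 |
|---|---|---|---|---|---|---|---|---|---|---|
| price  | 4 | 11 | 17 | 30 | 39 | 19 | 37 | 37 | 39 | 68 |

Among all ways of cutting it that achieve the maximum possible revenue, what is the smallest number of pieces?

2

Consider every possible first cut. r[k] is the best of p[i]+r[k−i] over all sellable i≤k.
r[1] = 4
r[2] = 11
r[3] = 17
r[4] = 30
r[5] = 39
r[6] = 43  (first piece 1, then r[5]=39)
r[7] = 50  (first piece 2, then r[5]=39)
r[8] = 60  (first piece 4, then r[4]=30)
r[9] = 69  (first piece 4, then r[5]=39)
r[10] = 78  (first piece 5, then r[5]=39)
Maximum revenue is $78.
Now minimize piece count subject to staying optimal: for each k, pieces[k] = 1 + min over i with p[i]+r[k−i]=r[k] of pieces[k−i].
pieces[7] = 2
pieces[8] = 2
pieces[9] = 2
pieces[10] = 2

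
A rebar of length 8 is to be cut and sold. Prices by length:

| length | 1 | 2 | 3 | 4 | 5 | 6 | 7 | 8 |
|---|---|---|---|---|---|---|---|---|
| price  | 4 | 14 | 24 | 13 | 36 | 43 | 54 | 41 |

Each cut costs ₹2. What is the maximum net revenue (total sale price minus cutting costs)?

58

Let net[k] be the best obtainable value from length k. For each k, try every first piece i and keep the best of price[i] + net[k−i] minus the 2 cut fee when i<k.
net[1] = 4
net[2] = max(4+4-2, 14+0) = 14
net[3] = max(4+14-2, 14+4-2, 24+0) = 24
net[4] = max(4+24-2, 14+14-2, 24+4-2, 13+0) = 26
net[5] = max(4+26-2, 14+24-2, 24+14-2, 13+4-2, 36+0) = 36
net[6] = max(4+36-2, 14+26-2, 24+24-2, 13+14-2, 36+4-2, 43+0) = 46
net[7] = max(4+46-2, 14+36-2, 24+26-2, …, 43+4-2, 54+0) = 54
net[8] = max(4+54-2, 14+46-2, 24+36-2, …, 54+4-2, 41+0) = 58
One optimal plan: pieces 3 + 3 + 2 (2 cuts) → ₹62 − ₹4 = ₹58.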